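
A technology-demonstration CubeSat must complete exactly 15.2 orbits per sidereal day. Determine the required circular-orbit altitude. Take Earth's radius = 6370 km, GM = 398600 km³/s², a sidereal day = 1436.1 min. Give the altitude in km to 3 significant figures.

Required period T = 86166 / 15.2 = 5668.8 s.
From T = 2π√(a³/μ): a = (μ T²/4π²)^(1/3) = (398600 × 5668.8² / 4π²)^(1/3) = 6872 km.
Altitude h = a − R = 6872 − 6370 = 502 km.

502 km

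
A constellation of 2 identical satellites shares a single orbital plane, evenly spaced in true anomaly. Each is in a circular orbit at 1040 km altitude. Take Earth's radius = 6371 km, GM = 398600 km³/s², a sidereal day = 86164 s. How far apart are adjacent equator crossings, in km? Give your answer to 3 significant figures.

Semi-major axis a = 6371 + 1040 = 7411 km. Period T = 2π√(a³/μ) = 2π√(7411³/398600) = 6349.3 s = 105.82 min.
Single-satellite node shift = (6349.3/86164) × 360° = 26.53°.
With 2 satellites evenly phased, successive equator crossings are 26.53/2 = 13.264° apart.
That is 13.264 × 111.2 = 1475 km at the equator.

1470 km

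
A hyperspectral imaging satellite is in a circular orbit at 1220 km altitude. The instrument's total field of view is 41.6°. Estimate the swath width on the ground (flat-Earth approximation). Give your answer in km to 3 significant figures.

Half-angle = 41.6°/2 = 20.8°.
Swath width ≈ 2h·tan(θ/2) = 2 × 1220 × tan(20.8°) = 926.9 km.

927 km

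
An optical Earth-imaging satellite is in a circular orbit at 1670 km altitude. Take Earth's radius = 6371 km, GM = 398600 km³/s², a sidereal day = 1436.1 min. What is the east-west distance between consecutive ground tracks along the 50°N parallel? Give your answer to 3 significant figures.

Semi-major axis a = 6371 + 1670 = 8041 km. Period T = 2π√(a³/μ) = 2π√(8041³/398600) = 7175.9 s = 119.60 min.
Node shift per orbit = (7175.9/86166) × 360° = 29.98°.
Equatorial spacing = 29.98 × 111.2 km/° = 3334 km.
At 50° latitude, spacing = 3334 × cos(50°) = 2143 km.

2140 km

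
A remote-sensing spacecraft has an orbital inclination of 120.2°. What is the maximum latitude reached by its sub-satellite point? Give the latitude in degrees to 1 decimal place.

59.8°

Retrograde orbit: the ground track reaches ±(180° − i) = ±(180 − 120.2) = ±59.8°.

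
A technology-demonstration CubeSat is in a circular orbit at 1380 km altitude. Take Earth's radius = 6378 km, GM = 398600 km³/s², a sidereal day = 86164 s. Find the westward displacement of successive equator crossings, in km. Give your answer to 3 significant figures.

3160 km

Semi-major axis a = 6378 + 1380 = 7758 km. Period T = 2π√(a³/μ) = 2π√(7758³/398600) = 6800.4 s = 113.34 min.
During one orbit Earth rotates (6800.4 / 86164) × 360° = 28.41°.
At the equator that is 28.41° × (2π·6378/360) km/° = 28.41 × 111.3 = 3163 km.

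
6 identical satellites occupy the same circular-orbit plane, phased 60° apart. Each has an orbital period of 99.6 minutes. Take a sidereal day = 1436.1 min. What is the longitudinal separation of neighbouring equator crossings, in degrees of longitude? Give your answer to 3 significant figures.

T = 99.6 min = 5976.0 s.
Single-satellite node shift = (5976.0/86166) × 360° = 24.97°.
With 6 satellites evenly phased, successive equator crossings are 24.97/6 = 4.161° apart.

4.16°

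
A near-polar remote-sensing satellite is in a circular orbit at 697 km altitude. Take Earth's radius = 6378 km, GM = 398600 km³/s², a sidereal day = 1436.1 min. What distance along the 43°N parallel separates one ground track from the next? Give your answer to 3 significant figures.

Semi-major axis a = 6378 + 697 = 7075 km. Period T = 2π√(a³/μ) = 2π√(7075³/398600) = 5922.4 s = 98.71 min.
Node shift per orbit = (5922.4/86166) × 360° = 24.74°.
Equatorial spacing = 24.74 × 111.3 km/° = 2754 km.
At 43° latitude, spacing = 2754 × cos(43°) = 2014 km.

2010 km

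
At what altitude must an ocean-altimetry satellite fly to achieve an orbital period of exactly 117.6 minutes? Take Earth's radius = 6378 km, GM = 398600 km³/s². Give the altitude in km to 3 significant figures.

1570 km

T = 117.6 min = 7056.0 s.
From T = 2π√(a³/μ): a = (μ T²/4π²)^(1/3) = (398600 × 7056.0² / 4π²)^(1/3) = 7951 km.
Altitude h = a − R = 7951 − 6378 = 1573 km.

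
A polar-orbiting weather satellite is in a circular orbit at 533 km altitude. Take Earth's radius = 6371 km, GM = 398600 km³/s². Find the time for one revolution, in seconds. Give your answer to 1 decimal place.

5709.0 seconds

Semi-major axis a = 6371 + 533 = 6904 km. Period T = 2π√(a³/μ) = 2π√(6904³/398600) = 5709.0 s = 95.15 min.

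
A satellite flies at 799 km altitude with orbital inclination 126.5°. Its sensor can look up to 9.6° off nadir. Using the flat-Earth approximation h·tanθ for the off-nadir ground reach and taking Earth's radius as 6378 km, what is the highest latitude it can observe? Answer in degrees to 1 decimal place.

54.7°

Retrograde orbit: the ground track reaches ±(180° − i) = ±(180 − 126.5) = ±53.5°.
Sensor half-swath on the ground ≈ 799·tan(9.6°) = 135 km = 1.21° of latitude.
Maximum observable latitude ≈ 53.5 + 1.21 = 54.7°.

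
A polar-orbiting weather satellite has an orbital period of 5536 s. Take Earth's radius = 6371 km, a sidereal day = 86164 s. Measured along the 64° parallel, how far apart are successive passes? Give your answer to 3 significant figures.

1130 km

Node shift per orbit = (5536.0/86164) × 360° = 23.13°.
Equatorial spacing = 23.13 × 111.2 km/° = 2572 km.
At 64° latitude, spacing = 2572 × cos(64°) = 1127 km.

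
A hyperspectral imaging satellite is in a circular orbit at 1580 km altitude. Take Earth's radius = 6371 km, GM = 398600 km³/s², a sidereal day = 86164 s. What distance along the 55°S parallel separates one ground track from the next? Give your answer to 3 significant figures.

Semi-major axis a = 6371 + 1580 = 7951 km. Period T = 2π√(a³/μ) = 2π√(7951³/398600) = 7055.8 s = 117.60 min.
Node shift per orbit = (7055.8/86164) × 360° = 29.48°.
Equatorial spacing = 29.48 × 111.2 km/° = 3278 km.
At 55° latitude, spacing = 3278 × cos(55°) = 1880 km.

1880 km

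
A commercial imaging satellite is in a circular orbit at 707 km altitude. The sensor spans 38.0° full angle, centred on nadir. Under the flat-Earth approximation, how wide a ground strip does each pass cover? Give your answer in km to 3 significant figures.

Half-angle = 38.0°/2 = 19°.
Swath width ≈ 2h·tan(θ/2) = 2 × 707 × tan(19°) = 486.9 km.

487 km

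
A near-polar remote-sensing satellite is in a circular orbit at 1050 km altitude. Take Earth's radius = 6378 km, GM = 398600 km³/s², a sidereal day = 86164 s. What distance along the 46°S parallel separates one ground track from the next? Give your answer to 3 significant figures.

Semi-major axis a = 6378 + 1050 = 7428 km. Period T = 2π√(a³/μ) = 2π√(7428³/398600) = 6371.2 s = 106.19 min.
Node shift per orbit = (6371.2/86164) × 360° = 26.62°.
Equatorial spacing = 26.62 × 111.3 km/° = 2963 km.
At 46° latitude, spacing = 2963 × cos(46°) = 2058 km.

2060 km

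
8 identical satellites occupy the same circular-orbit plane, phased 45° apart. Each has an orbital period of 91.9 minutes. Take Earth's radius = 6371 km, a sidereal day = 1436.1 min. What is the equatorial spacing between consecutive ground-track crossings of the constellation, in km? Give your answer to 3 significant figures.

T = 91.9 min = 5514.0 s.
Single-satellite node shift = (5514.0/86166) × 360° = 23.04°.
With 8 satellites evenly phased, successive equator crossings are 23.04/8 = 2.880° apart.
That is 2.880 × 111.2 = 320 km at the equator.

320 km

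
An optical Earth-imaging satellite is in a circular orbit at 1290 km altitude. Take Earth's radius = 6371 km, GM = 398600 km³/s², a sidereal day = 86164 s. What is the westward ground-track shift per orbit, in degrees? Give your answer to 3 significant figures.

27.9°

Semi-major axis a = 6371 + 1290 = 7661 km. Period T = 2π√(a³/μ) = 2π√(7661³/398600) = 6673.3 s = 111.22 min.
During one orbit Earth rotates (6673.3 / 86164) × 360° = 27.88°.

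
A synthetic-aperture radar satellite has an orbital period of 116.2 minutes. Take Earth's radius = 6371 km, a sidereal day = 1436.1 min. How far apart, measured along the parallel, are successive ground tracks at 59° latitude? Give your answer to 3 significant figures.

1670 km

T = 116.2 min = 6972.0 s.
Node shift per orbit = (6972.0/86166) × 360° = 29.13°.
Equatorial spacing = 29.13 × 111.2 km/° = 3239 km.
At 59° latitude, spacing = 3239 × cos(59°) = 1668 km.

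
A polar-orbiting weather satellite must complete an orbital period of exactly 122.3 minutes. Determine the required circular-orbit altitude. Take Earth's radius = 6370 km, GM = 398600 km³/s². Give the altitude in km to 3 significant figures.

1790 km

T = 122.3 min = 7338.0 s.
From T = 2π√(a³/μ): a = (μ T²/4π²)^(1/3) = (398600 × 7338.0² / 4π²)^(1/3) = 8162 km.
Altitude h = a − R = 8162 − 6370 = 1792 km.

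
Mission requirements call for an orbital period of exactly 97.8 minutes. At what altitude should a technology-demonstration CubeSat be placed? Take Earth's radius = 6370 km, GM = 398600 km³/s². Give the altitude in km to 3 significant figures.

T = 97.8 min = 5868.0 s.
From T = 2π√(a³/μ): a = (μ T²/4π²)^(1/3) = (398600 × 5868.0² / 4π²)^(1/3) = 7032 km.
Altitude h = a − R = 7032 − 6370 = 662 km.

662 km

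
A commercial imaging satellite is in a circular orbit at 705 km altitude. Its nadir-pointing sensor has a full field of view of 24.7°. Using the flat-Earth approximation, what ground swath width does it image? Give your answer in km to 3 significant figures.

Half-angle = 24.7°/2 = 12.35°.
Swath width ≈ 2h·tan(θ/2) = 2 × 705 × tan(12.35°) = 308.7 km.

309 km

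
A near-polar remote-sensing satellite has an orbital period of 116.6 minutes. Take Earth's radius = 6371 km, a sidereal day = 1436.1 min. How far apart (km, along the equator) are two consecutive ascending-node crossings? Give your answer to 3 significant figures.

T = 116.6 min = 6996.0 s.
During one orbit Earth rotates (6996.0 / 86166) × 360° = 29.23°.
At the equator that is 29.23° × (2π·6371/360) km/° = 29.23 × 111.2 = 3250 km.

3250 km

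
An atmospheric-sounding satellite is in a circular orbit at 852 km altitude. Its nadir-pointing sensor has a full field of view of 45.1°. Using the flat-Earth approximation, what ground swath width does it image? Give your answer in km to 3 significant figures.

708 km

Half-angle = 45.1°/2 = 22.55°.
Swath width ≈ 2h·tan(θ/2) = 2 × 852 × tan(22.55°) = 707.6 km.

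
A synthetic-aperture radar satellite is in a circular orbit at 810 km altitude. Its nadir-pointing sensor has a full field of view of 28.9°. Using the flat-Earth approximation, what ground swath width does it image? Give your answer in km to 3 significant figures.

Half-angle = 28.9°/2 = 14.45°.
Swath width ≈ 2h·tan(θ/2) = 2 × 810 × tan(14.45°) = 417.5 km.

417 km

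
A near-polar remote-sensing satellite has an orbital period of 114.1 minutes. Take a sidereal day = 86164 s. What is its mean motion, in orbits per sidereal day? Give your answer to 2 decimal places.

12.59

T = 114.1 min = 6846.0 s.
Orbits per sidereal day = 86164 / 6846.0 = 12.586.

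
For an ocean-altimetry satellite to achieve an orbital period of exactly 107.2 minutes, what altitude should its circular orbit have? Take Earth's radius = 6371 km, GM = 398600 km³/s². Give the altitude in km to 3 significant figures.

1100 km

T = 107.2 min = 6432.0 s.
From T = 2π√(a³/μ): a = (μ T²/4π²)^(1/3) = (398600 × 6432.0² / 4π²)^(1/3) = 7475 km.
Altitude h = a − R = 7475 − 6371 = 1104 km.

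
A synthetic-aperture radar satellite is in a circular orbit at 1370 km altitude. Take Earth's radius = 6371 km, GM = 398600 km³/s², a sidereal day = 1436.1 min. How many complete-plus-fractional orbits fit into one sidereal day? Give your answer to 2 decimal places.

12.71

Semi-major axis a = 6371 + 1370 = 7741 km. Period T = 2π√(a³/μ) = 2π√(7741³/398600) = 6778.1 s = 112.97 min.
Orbits per sidereal day = 86166 / 6778.1 = 12.712.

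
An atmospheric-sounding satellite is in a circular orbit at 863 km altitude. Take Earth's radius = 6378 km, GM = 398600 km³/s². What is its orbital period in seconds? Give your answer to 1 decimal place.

6132.1 seconds

Semi-major axis a = 6378 + 863 = 7241 km. Period T = 2π√(a³/μ) = 2π√(7241³/398600) = 6132.1 s = 102.20 min.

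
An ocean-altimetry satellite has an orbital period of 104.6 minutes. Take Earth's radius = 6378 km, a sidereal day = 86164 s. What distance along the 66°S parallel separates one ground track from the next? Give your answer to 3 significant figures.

1190 km

T = 104.6 min = 6276.0 s.
Node shift per orbit = (6276.0/86164) × 360° = 26.22°.
Equatorial spacing = 26.22 × 111.3 km/° = 2919 km.
At 66° latitude, spacing = 2919 × cos(66°) = 1187 km.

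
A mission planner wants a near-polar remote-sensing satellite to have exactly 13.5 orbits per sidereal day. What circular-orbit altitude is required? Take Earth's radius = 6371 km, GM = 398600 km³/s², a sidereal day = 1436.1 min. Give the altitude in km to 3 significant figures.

1070 km

Required period T = 86166 / 13.5 = 6382.7 s.
From T = 2π√(a³/μ): a = (μ T²/4π²)^(1/3) = (398600 × 6382.7² / 4π²)^(1/3) = 7437 km.
Altitude h = a − R = 7437 − 6371 = 1066 km.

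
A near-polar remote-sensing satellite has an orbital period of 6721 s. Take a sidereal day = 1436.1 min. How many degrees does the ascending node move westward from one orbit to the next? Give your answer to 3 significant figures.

28.1°

During one orbit Earth rotates (6721.0 / 86166) × 360° = 28.08°.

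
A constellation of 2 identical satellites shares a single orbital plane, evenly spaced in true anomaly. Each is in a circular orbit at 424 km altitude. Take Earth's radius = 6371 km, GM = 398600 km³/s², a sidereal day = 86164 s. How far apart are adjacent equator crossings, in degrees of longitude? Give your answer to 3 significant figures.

Semi-major axis a = 6371 + 424 = 6795 km. Period T = 2π√(a³/μ) = 2π√(6795³/398600) = 5574.4 s = 92.91 min.
Single-satellite node shift = (5574.4/86164) × 360° = 23.29°.
With 2 satellites evenly phased, successive equator crossings are 23.29/2 = 11.645° apart.

11.6°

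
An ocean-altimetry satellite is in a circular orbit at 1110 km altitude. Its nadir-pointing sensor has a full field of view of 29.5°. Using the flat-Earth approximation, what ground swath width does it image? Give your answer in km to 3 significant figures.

Half-angle = 29.5°/2 = 14.75°.
Swath width ≈ 2h·tan(θ/2) = 2 × 1110 × tan(14.75°) = 584.5 km.

584 km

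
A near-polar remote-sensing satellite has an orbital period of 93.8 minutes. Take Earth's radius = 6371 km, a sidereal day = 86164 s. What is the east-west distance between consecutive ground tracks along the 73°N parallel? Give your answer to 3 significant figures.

764 km

T = 93.8 min = 5628.0 s.
Node shift per orbit = (5628.0/86164) × 360° = 23.51°.
Equatorial spacing = 23.51 × 111.2 km/° = 2615 km.
At 73° latitude, spacing = 2615 × cos(73°) = 764 km.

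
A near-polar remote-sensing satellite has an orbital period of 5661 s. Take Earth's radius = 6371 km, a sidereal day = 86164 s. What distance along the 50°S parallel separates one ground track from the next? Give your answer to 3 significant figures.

1690 km

Node shift per orbit = (5661.0/86164) × 360° = 23.65°.
Equatorial spacing = 23.65 × 111.2 km/° = 2630 km.
At 50° latitude, spacing = 2630 × cos(50°) = 1691 km.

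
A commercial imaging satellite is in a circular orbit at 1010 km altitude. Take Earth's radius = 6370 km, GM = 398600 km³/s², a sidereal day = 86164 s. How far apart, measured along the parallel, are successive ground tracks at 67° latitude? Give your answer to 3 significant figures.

1150 km

Semi-major axis a = 6370 + 1010 = 7380 km. Period T = 2π√(a³/μ) = 2π√(7380³/398600) = 6309.5 s = 105.16 min.
Node shift per orbit = (6309.5/86164) × 360° = 26.36°.
Equatorial spacing = 26.36 × 111.2 km/° = 2931 km.
At 67° latitude, spacing = 2931 × cos(67°) = 1145 km.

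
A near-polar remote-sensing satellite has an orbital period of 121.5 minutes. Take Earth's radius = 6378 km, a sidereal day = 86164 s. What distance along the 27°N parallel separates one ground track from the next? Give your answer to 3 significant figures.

3020 km

T = 121.5 min = 7290.0 s.
Node shift per orbit = (7290.0/86164) × 360° = 30.46°.
Equatorial spacing = 30.46 × 111.3 km/° = 3391 km.
At 27° latitude, spacing = 3391 × cos(27°) = 3021 km.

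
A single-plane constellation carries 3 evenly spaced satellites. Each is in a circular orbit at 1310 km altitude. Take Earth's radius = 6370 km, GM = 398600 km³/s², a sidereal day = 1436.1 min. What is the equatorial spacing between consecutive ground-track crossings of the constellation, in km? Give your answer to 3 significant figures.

Semi-major axis a = 6370 + 1310 = 7680 km. Period T = 2π√(a³/μ) = 2π√(7680³/398600) = 6698.1 s = 111.64 min.
Single-satellite node shift = (6698.1/86166) × 360° = 27.98°.
With 3 satellites evenly phased, successive equator crossings are 27.98/3 = 9.328° apart.
That is 9.328 × 111.2 = 1037 km at the equator.

1040 km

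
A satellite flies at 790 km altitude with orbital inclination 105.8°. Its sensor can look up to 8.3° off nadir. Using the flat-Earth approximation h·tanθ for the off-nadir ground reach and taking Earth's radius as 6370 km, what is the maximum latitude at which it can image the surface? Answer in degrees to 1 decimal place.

Retrograde orbit: the ground track reaches ±(180° − i) = ±(180 − 105.8) = ±74.2°.
Sensor half-swath on the ground ≈ 790·tan(8.3°) = 115 km = 1.04° of latitude.
Maximum observable latitude ≈ 74.2 + 1.04 = 75.2°.

75.2°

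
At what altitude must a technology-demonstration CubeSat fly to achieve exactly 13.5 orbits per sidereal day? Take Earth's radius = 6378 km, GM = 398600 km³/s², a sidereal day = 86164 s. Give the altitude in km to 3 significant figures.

Required period T = 86164 / 13.5 = 6382.5 s.
From T = 2π√(a³/μ): a = (μ T²/4π²)^(1/3) = (398600 × 6382.5² / 4π²)^(1/3) = 7437 km.
Altitude h = a − R = 7437 − 6378 = 1059 km.

1060 km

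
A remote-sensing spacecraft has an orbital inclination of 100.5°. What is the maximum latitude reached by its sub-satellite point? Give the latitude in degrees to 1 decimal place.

79.5°

Retrograde orbit: the ground track reaches ±(180° − i) = ±(180 − 100.5) = ±79.5°.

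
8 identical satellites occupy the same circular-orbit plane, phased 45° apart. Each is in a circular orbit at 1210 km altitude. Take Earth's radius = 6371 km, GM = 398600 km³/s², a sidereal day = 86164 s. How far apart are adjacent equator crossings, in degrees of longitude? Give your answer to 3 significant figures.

3.43°

Semi-major axis a = 6371 + 1210 = 7581 km. Period T = 2π√(a³/μ) = 2π√(7581³/398600) = 6569.0 s = 109.48 min.
Single-satellite node shift = (6569.0/86164) × 360° = 27.45°.
With 8 satellites evenly phased, successive equator crossings are 27.45/8 = 3.431° apart.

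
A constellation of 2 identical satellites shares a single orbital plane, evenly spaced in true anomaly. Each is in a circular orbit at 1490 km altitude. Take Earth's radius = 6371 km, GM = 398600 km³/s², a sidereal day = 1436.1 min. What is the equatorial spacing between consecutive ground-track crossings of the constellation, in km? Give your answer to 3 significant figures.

1610 km

Semi-major axis a = 6371 + 1490 = 7861 km. Period T = 2π√(a³/μ) = 2π√(7861³/398600) = 6936.3 s = 115.61 min.
Single-satellite node shift = (6936.3/86166) × 360° = 28.98°.
With 2 satellites evenly phased, successive equator crossings are 28.98/2 = 14.490° apart.
That is 14.490 × 111.2 = 1611 km at the equator.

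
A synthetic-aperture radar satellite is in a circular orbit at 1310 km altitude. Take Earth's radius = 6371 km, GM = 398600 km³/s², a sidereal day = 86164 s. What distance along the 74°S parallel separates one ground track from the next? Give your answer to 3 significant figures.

Semi-major axis a = 6371 + 1310 = 7681 km. Period T = 2π√(a³/μ) = 2π√(7681³/398600) = 6699.4 s = 111.66 min.
Node shift per orbit = (6699.4/86164) × 360° = 27.99°.
Equatorial spacing = 27.99 × 111.2 km/° = 3112 km.
At 74° latitude, spacing = 3112 × cos(74°) = 858 km.

858 km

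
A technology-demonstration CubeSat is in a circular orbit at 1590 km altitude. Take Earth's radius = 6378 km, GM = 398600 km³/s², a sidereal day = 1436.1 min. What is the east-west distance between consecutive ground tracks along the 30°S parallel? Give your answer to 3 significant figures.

Semi-major axis a = 6378 + 1590 = 7968 km. Period T = 2π√(a³/μ) = 2π√(7968³/398600) = 7078.4 s = 117.97 min.
Node shift per orbit = (7078.4/86166) × 360° = 29.57°.
Equatorial spacing = 29.57 × 111.3 km/° = 3292 km.
At 30° latitude, spacing = 3292 × cos(30°) = 2851 km.

2850 km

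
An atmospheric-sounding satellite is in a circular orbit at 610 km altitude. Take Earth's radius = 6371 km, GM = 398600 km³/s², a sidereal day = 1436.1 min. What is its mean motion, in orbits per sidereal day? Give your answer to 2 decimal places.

14.84

Semi-major axis a = 6371 + 610 = 6981 km. Period T = 2π√(a³/μ) = 2π√(6981³/398600) = 5804.8 s = 96.75 min.
Orbits per sidereal day = 86166 / 5804.8 = 14.844.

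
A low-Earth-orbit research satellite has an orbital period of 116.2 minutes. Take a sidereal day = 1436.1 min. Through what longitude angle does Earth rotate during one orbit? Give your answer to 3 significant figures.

T = 116.2 min = 6972.0 s.
During one orbit Earth rotates (6972.0 / 86166) × 360° = 29.13°.

29.1°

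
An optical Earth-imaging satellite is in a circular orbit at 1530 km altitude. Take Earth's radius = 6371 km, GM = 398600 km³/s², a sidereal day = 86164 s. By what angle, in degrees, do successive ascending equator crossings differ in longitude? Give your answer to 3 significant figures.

Semi-major axis a = 6371 + 1530 = 7901 km. Period T = 2π√(a³/μ) = 2π√(7901³/398600) = 6989.3 s = 116.49 min.
During one orbit Earth rotates (6989.3 / 86164) × 360° = 29.20°.

29.2°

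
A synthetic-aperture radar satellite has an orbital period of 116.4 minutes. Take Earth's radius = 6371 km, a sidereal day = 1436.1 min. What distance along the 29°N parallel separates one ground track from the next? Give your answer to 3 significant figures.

T = 116.4 min = 6984.0 s.
Node shift per orbit = (6984.0/86166) × 360° = 29.18°.
Equatorial spacing = 29.18 × 111.2 km/° = 3245 km.
At 29° latitude, spacing = 3245 × cos(29°) = 2838 km.

2840 km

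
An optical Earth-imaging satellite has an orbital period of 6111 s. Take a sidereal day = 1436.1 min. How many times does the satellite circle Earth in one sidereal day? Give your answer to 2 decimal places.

Orbits per sidereal day = 86166 / 6111.0 = 14.100.

14.10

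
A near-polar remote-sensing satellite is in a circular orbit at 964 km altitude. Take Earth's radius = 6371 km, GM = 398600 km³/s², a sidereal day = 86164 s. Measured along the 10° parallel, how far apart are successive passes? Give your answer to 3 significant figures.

2860 km

Semi-major axis a = 6371 + 964 = 7335 km. Period T = 2π√(a³/μ) = 2π√(7335³/398600) = 6251.9 s = 104.20 min.
Node shift per orbit = (6251.9/86164) × 360° = 26.12°.
Equatorial spacing = 26.12 × 111.2 km/° = 2905 km.
At 10° latitude, spacing = 2905 × cos(10°) = 2860 km.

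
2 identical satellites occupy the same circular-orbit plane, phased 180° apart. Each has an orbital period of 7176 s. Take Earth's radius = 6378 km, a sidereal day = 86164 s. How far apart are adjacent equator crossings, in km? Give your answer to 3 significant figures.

Single-satellite node shift = (7176.0/86164) × 360° = 29.98°.
With 2 satellites evenly phased, successive equator crossings are 29.98/2 = 14.991° apart.
That is 14.991 × 111.3 = 1669 km at the equator.

1670 km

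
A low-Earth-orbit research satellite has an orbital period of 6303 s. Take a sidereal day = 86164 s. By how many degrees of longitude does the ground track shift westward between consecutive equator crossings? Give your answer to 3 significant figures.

During one orbit Earth rotates (6303.0 / 86164) × 360° = 26.33°.

26.3°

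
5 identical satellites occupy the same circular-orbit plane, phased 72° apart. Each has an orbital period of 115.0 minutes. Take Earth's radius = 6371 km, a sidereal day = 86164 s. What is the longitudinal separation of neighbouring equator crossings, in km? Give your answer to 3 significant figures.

T = 115.0 min = 6900.0 s.
Single-satellite node shift = (6900.0/86164) × 360° = 28.83°.
With 5 satellites evenly phased, successive equator crossings are 28.83/5 = 5.766° apart.
That is 5.766 × 111.2 = 641 km at the equator.

641 km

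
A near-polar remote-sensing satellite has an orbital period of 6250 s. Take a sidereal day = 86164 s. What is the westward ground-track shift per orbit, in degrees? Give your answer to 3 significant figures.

During one orbit Earth rotates (6250.0 / 86164) × 360° = 26.11°.

26.1°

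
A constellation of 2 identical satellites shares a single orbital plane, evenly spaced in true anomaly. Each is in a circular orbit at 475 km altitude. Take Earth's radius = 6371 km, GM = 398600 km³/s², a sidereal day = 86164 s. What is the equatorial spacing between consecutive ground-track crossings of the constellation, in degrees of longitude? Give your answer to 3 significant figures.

11.8°

Semi-major axis a = 6371 + 475 = 6846 km. Period T = 2π√(a³/μ) = 2π√(6846³/398600) = 5637.2 s = 93.95 min.
Single-satellite node shift = (5637.2/86164) × 360° = 23.55°.
With 2 satellites evenly phased, successive equator crossings are 23.55/2 = 11.776° apart.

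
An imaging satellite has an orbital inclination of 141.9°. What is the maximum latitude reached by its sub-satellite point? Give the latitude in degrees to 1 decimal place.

38.1°

Retrograde orbit: the ground track reaches ±(180° − i) = ±(180 − 141.9) = ±38.1°.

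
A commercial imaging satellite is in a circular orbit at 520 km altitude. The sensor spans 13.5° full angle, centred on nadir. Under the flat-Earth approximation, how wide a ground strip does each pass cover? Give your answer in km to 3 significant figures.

123 km

Half-angle = 13.5°/2 = 6.75°.
Swath width ≈ 2h·tan(θ/2) = 2 × 520 × tan(6.75°) = 123.1 km.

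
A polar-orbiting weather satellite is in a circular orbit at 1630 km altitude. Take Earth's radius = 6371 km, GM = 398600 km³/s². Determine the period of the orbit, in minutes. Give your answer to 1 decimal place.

118.7 min

Semi-major axis a = 6371 + 1630 = 8001 km. Period T = 2π√(a³/μ) = 2π√(8001³/398600) = 7122.4 s = 118.71 min.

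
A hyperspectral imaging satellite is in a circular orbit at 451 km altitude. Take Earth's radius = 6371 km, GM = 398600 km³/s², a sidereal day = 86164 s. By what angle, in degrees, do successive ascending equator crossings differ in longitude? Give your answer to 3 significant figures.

23.4°

Semi-major axis a = 6371 + 451 = 6822 km. Period T = 2π√(a³/μ) = 2π√(6822³/398600) = 5607.6 s = 93.46 min.
During one orbit Earth rotates (5607.6 / 86164) × 360° = 23.43°.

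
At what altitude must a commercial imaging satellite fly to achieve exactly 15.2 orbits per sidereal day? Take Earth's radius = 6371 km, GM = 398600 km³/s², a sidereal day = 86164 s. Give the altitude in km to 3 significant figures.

Required period T = 86164 / 15.2 = 5668.7 s.
From T = 2π√(a³/μ): a = (μ T²/4π²)^(1/3) = (398600 × 5668.7² / 4π²)^(1/3) = 6871 km.
Altitude h = a − R = 6871 − 6371 = 500 km.

500 km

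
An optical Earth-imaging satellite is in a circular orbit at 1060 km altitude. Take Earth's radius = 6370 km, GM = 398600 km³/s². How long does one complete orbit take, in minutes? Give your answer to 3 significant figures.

Semi-major axis a = 6370 + 1060 = 7430 km. Period T = 2π√(a³/μ) = 2π√(7430³/398600) = 6373.7 s = 106.23 min.

106 min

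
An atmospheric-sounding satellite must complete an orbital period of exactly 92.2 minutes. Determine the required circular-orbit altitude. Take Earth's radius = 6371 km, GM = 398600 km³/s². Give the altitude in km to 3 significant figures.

390 km

T = 92.2 min = 5532.0 s.
From T = 2π√(a³/μ): a = (μ T²/4π²)^(1/3) = (398600 × 5532.0² / 4π²)^(1/3) = 6761 km.
Altitude h = a − R = 6761 − 6371 = 390 km.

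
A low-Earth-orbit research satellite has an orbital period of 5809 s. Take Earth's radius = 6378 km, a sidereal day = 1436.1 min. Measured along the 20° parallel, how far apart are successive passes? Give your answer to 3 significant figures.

Node shift per orbit = (5809.0/86166) × 360° = 24.27°.
Equatorial spacing = 24.27 × 111.3 km/° = 2702 km.
At 20° latitude, spacing = 2702 × cos(20°) = 2539 km.

2540 km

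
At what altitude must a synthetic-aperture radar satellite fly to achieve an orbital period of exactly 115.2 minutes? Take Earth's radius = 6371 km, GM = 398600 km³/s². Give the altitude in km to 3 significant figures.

1470 km

T = 115.2 min = 6912.0 s.
From T = 2π√(a³/μ): a = (μ T²/4π²)^(1/3) = (398600 × 6912.0² / 4π²)^(1/3) = 7843 km.
Altitude h = a − R = 7843 − 6371 = 1472 km.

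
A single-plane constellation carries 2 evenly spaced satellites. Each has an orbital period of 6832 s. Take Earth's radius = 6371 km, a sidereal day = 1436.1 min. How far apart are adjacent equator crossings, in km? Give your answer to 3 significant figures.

1590 km

Single-satellite node shift = (6832.0/86166) × 360° = 28.54°.
With 2 satellites evenly phased, successive equator crossings are 28.54/2 = 14.272° apart.
That is 14.272 × 111.2 = 1587 km at the equator.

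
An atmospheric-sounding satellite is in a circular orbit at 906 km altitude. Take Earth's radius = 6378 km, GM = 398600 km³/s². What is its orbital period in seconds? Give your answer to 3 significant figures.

6190 seconds

Semi-major axis a = 6378 + 906 = 7284 km. Period T = 2π√(a³/μ) = 2π√(7284³/398600) = 6186.8 s = 103.11 min.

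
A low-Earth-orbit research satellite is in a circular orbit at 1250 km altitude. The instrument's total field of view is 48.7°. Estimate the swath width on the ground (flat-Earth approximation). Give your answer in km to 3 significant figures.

Half-angle = 48.7°/2 = 24.35°.
Swath width ≈ 2h·tan(θ/2) = 2 × 1250 × tan(24.35°) = 1131.4 km.

1130 km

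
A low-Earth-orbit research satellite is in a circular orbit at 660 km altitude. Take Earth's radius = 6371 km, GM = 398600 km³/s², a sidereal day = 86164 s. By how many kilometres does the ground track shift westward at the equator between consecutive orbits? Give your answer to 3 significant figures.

2730 km

Semi-major axis a = 6371 + 660 = 7031 km. Period T = 2π√(a³/μ) = 2π√(7031³/398600) = 5867.3 s = 97.79 min.
During one orbit Earth rotates (5867.3 / 86164) × 360° = 24.51°.
At the equator that is 24.51° × (2π·6371/360) km/° = 24.51 × 111.2 = 2726 km.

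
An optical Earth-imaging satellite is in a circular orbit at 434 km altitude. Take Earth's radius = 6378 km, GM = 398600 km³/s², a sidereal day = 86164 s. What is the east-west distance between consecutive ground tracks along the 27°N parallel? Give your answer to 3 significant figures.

2320 km

Semi-major axis a = 6378 + 434 = 6812 km. Period T = 2π√(a³/μ) = 2π√(6812³/398600) = 5595.3 s = 93.25 min.
Node shift per orbit = (5595.3/86164) × 360° = 23.38°.
Equatorial spacing = 23.38 × 111.3 km/° = 2602 km.
At 27° latitude, spacing = 2602 × cos(27°) = 2319 km.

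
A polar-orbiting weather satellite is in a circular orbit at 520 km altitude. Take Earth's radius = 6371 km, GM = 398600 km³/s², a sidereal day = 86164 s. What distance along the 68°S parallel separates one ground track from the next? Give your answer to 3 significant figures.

991 km

Semi-major axis a = 6371 + 520 = 6891 km. Period T = 2π√(a³/μ) = 2π√(6891³/398600) = 5692.9 s = 94.88 min.
Node shift per orbit = (5692.9/86164) × 360° = 23.79°.
Equatorial spacing = 23.79 × 111.2 km/° = 2645 km.
At 68° latitude, spacing = 2645 × cos(68°) = 991 km.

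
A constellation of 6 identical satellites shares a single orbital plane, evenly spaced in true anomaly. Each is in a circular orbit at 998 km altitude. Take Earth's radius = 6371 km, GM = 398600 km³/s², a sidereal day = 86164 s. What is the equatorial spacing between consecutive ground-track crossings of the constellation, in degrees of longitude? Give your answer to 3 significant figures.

Semi-major axis a = 6371 + 998 = 7369 km. Period T = 2π√(a³/μ) = 2π√(7369³/398600) = 6295.4 s = 104.92 min.
Single-satellite node shift = (6295.4/86164) × 360° = 26.30°.
With 6 satellites evenly phased, successive equator crossings are 26.30/6 = 4.384° apart.

4.38°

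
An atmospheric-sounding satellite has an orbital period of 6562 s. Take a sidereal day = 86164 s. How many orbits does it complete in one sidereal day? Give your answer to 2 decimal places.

13.13

Orbits per sidereal day = 86164 / 6562.0 = 13.131.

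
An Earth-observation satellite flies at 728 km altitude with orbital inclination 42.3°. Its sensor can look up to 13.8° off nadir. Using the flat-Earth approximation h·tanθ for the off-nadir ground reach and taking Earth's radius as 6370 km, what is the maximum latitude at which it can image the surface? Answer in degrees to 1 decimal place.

For a prograde orbit the ground track reaches latitude ±i = ±42.3°.
Sensor half-swath on the ground ≈ 728·tan(13.8°) = 179 km = 1.61° of latitude.
Maximum observable latitude ≈ 42.3 + 1.61 = 43.9°.

43.9°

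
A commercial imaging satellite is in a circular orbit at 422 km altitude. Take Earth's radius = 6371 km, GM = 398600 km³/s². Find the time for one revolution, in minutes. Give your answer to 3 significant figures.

92.9 min

Semi-major axis a = 6371 + 422 = 6793 km. Period T = 2π√(a³/μ) = 2π√(6793³/398600) = 5571.9 s = 92.87 min.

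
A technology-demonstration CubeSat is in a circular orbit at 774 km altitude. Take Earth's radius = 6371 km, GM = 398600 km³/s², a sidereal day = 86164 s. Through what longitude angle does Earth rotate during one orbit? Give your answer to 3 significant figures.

25.1°

Semi-major axis a = 6371 + 774 = 7145 km. Period T = 2π√(a³/μ) = 2π√(7145³/398600) = 6010.6 s = 100.18 min.
During one orbit Earth rotates (6010.6 / 86164) × 360° = 25.11°.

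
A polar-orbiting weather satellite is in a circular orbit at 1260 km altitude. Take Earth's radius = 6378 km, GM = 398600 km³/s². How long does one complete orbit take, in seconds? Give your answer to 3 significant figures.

6640 seconds

Semi-major axis a = 6378 + 1260 = 7638 km. Period T = 2π√(a³/μ) = 2π√(7638³/398600) = 6643.3 s = 110.72 min.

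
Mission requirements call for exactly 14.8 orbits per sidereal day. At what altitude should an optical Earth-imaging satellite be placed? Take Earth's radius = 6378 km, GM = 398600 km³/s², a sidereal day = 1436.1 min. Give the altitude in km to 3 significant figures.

Required period T = 86166 / 14.8 = 5822.0 s.
From T = 2π√(a³/μ): a = (μ T²/4π²)^(1/3) = (398600 × 5822.0² / 4π²)^(1/3) = 6995 km.
Altitude h = a − R = 6995 − 6378 = 617 km.

617 km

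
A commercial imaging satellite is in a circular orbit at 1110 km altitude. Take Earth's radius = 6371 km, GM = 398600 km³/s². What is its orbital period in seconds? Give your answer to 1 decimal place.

Semi-major axis a = 6371 + 1110 = 7481 km. Period T = 2π√(a³/μ) = 2π√(7481³/398600) = 6439.5 s = 107.32 min.

6439.5 seconds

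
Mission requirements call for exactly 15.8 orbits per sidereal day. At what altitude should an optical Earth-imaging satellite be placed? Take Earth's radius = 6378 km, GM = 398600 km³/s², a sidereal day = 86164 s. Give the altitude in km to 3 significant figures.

Required period T = 86164 / 15.8 = 5453.4 s.
From T = 2π√(a³/μ): a = (μ T²/4π²)^(1/3) = (398600 × 5453.4² / 4π²)^(1/3) = 6696 km.
Altitude h = a − R = 6696 − 6378 = 318 km.

318 km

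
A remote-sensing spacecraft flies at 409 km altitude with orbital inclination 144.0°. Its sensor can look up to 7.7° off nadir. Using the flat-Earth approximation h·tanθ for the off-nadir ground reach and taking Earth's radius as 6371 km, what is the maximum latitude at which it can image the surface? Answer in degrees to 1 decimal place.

36.5°

Retrograde orbit: the ground track reaches ±(180° − i) = ±(180 − 144.0) = ±36.0°.
Sensor half-swath on the ground ≈ 409·tan(7.7°) = 55 km = 0.50° of latitude.
Maximum observable latitude ≈ 36.0 + 0.50 = 36.5°.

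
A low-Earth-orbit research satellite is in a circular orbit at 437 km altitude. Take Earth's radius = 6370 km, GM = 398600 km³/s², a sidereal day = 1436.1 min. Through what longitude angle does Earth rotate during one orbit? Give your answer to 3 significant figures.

23.4°

Semi-major axis a = 6370 + 437 = 6807 km. Period T = 2π√(a³/μ) = 2π√(6807³/398600) = 5589.1 s = 93.15 min.
During one orbit Earth rotates (5589.1 / 86166) × 360° = 23.35°.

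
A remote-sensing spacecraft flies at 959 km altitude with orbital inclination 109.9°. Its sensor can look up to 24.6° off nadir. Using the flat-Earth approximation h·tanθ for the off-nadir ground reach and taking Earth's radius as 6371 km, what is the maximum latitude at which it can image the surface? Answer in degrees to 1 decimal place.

Retrograde orbit: the ground track reaches ±(180° − i) = ±(180 − 109.9) = ±70.1°.
Sensor half-swath on the ground ≈ 959·tan(24.6°) = 439 km = 3.95° of latitude.
Maximum observable latitude ≈ 70.1 + 3.95 = 74.0°.

74.0°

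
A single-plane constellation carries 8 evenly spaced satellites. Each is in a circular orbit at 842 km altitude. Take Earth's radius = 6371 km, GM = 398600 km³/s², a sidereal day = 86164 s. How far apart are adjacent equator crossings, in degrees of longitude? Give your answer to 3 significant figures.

Semi-major axis a = 6371 + 842 = 7213 km. Period T = 2π√(a³/μ) = 2π√(7213³/398600) = 6096.6 s = 101.61 min.
Single-satellite node shift = (6096.6/86164) × 360° = 25.47°.
With 8 satellites evenly phased, successive equator crossings are 25.47/8 = 3.184° apart.

3.18°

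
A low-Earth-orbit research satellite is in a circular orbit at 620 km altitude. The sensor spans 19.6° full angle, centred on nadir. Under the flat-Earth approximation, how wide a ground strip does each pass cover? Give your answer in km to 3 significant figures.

Half-angle = 19.6°/2 = 9.8°.
Swath width ≈ 2h·tan(θ/2) = 2 × 620 × tan(9.8°) = 214.2 km.

214 km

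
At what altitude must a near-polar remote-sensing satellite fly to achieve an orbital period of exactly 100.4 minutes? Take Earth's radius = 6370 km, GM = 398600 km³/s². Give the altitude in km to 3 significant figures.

T = 100.4 min = 6024.0 s.
From T = 2π√(a³/μ): a = (μ T²/4π²)^(1/3) = (398600 × 6024.0² / 4π²)^(1/3) = 7156 km.
Altitude h = a − R = 7156 − 6370 = 786 km.

786 km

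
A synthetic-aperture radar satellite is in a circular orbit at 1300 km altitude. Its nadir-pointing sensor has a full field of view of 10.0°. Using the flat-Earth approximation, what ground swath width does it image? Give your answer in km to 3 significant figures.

Half-angle = 10.0°/2 = 5°.
Swath width ≈ 2h·tan(θ/2) = 2 × 1300 × tan(5°) = 227.5 km.

227 km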